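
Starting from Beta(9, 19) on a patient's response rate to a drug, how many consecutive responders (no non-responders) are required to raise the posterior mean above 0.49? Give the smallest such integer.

After k responders and 0 non-responders the posterior is Beta(9+k, 19), with mean (9+k)/(9+19+k).
Set (9+k)/(28+k) > 0.49 and solve: k > (0.49·28 − 9)/(1 − 0.49) = 9.255.
The smallest integer exceeding 9.255 is 10.

k = 10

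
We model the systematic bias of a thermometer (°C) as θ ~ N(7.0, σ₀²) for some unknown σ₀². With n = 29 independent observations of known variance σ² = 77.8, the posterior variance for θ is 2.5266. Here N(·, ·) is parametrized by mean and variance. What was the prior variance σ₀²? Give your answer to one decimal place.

σ₀² = 43.4

For the Normal–Normal model with known σ², precisions add: τ_n = τ₀ + n/σ².
So 1/σ₀² = 1/2.5266 − 29/77.8 = 0.395789 − 0.372751 = 0.023038.
Hence σ₀² = 1/0.023038 ≈ 43.4.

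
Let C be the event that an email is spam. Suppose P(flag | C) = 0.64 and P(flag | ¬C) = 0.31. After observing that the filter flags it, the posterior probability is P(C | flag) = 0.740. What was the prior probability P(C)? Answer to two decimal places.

In odds form, posterior odds = prior odds × likelihood ratio, so prior odds = posterior odds ÷ LR.
Posterior odds = 0.740/(1−0.740) = 2.8462. LR = 0.64/0.31 = 2.0645.
Prior odds = 2.8462/2.0645 = 1.3786, so P(C) = 1.3786/(1+1.3786) ≈ 0.58.

P(C) = 0.58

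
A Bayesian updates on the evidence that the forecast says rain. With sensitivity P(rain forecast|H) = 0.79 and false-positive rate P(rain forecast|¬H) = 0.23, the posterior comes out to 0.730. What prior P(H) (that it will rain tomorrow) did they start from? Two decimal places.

In odds form, posterior odds = prior odds × likelihood ratio, so prior odds = posterior odds ÷ LR.
Posterior odds = 0.730/(1−0.730) = 2.7037. LR = 0.79/0.23 = 3.4348.
Prior odds = 2.7037/3.4348 = 0.7871, so P(H) = 0.7871/(1+0.7871) ≈ 0.44.

P(H) = 0.44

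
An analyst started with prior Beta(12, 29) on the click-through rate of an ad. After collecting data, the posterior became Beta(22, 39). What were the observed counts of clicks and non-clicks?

10 clicks and 10 non-clicks

Under Beta–binomial conjugacy the posterior parameters are (a+s, b+f).
Match parameters: s=22−12=10, f=39−29=10.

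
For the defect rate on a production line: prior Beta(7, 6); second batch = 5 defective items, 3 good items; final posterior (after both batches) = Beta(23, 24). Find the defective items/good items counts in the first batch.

11 defective items and 15 good items

Sequential conjugate updates are equivalent to a single update on the pooled data, so total successes = posterior α − prior α and total failures = posterior β − prior β.
Total across both batches: 23−7=16 defective items, 24−6=18 good items.
Subtract the second batch: 16−5=11 defective items and 18−3=15 good items.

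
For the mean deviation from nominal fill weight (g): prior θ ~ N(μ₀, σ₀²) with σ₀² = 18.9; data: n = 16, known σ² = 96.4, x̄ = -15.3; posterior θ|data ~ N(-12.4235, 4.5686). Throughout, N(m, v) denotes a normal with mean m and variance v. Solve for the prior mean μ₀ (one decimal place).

μ₀ = -3.4

With known observation variance, the Normal–Normal posterior has precision τ_n = τ₀ + n/σ² and mean μ_n = (τ₀μ₀ + (n/σ²)x̄)/τ_n.
Here τ₀ = 1/18.9 = 0.052910 and τ_data = 16/96.4 = 0.165975, so τ_n = 0.218885.
Rearranging for μ₀: μ₀ = (μ_n·τ_n − τ_data·x̄)/τ₀ = (-12.4235·0.218885 − 0.165975·-15.3) / 0.052910 = -0.179900/0.052910 ≈ -3.4.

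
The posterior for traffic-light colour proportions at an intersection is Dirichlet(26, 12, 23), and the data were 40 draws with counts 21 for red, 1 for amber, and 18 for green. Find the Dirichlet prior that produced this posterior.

Dirichlet(5, 11, 5)

For a Dirichlet(α) prior with multinomial counts c, the posterior is Dirichlet(α + c) componentwise.
Subtract each count from the matching posterior parameter: 26−21=5, 12−1=11, 23−18=5.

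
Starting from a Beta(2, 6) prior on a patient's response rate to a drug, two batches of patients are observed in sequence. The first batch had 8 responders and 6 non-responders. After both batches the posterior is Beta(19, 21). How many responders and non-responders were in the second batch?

9 responders and 9 non-responders

Because Beta–binomial updating is additive in the counts, the combined data contributed (α_post−α_prior, β_post−β_prior) successes and failures.
Total across both batches: 19−2=17 responders, 21−6=15 non-responders.
Subtract the first batch: 17−8=9 responders and 15−6=9 non-responders.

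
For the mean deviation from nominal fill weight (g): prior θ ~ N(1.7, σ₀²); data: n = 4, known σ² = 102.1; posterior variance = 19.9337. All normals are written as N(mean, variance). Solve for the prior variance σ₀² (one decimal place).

Posterior precision equals prior precision plus data precision: 1/σ_n² = 1/σ₀² + n/σ².
So 1/σ₀² = 1/19.9337 − 4/102.1 = 0.050166 − 0.039177 = 0.010989.
Hence σ₀² = 1/0.010989 ≈ 91.0.

σ₀² = 91.0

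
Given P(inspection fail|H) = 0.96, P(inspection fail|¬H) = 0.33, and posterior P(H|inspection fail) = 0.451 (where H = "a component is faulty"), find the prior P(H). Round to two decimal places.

In odds form, posterior odds = prior odds × likelihood ratio, so prior odds = posterior odds ÷ LR.
Posterior odds = 0.451/(1−0.451) = 0.8215. LR = 0.96/0.33 = 2.9091.
Prior odds = 0.8215/2.9091 = 0.2824, so P(H) = 0.2824/(1+0.2824) ≈ 0.22.

P(H) = 0.22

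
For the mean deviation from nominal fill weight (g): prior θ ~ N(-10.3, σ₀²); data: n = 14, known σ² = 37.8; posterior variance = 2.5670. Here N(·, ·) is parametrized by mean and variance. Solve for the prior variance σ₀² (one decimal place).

σ₀² = 52.1

For the Normal–Normal model with known σ², precisions add: τ_n = τ₀ + n/σ².
So 1/σ₀² = 1/2.5670 − 14/37.8 = 0.389560 − 0.370370 = 0.019190.
Hence σ₀² = 1/0.019190 ≈ 52.1.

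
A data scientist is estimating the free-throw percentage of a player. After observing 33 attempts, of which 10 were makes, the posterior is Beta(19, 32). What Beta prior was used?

A Beta(α, β) prior with s successes and f failures in binomial data gives a Beta(α+s, β+f) posterior.
So α = 19 − 10 = 9 and β = 32 − 23 = 9.

Beta(9, 9)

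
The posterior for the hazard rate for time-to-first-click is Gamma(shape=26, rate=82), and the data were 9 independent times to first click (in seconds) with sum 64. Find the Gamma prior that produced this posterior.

Gamma(shape=17, rate=18)

Gamma–exponential conjugacy: posterior shape = α + n, posterior rate = β + Σtᵢ.
So α = 26 − 9 = 17 and β = 82 − 64 = 18.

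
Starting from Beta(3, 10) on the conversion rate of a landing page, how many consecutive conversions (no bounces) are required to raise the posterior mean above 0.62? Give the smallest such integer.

After k conversions and 0 bounces the posterior is Beta(3+k, 10), with mean (3+k)/(3+10+k).
Set (3+k)/(13+k) > 0.62 and solve: k > (0.62·13 − 3)/(1 − 0.62) = 13.316.
The smallest integer exceeding 13.316 is 14, and checking k=14: (17)/(27) = 0.6296 > 0.62.

k = 14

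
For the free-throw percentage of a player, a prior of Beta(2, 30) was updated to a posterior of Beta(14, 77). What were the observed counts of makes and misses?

A Beta(a, b) prior with s successes and f failures in binomial data gives a Beta(a+s, b+f) posterior.
Match parameters: s=14−2=12, f=77−30=47.

12 makes and 47 misses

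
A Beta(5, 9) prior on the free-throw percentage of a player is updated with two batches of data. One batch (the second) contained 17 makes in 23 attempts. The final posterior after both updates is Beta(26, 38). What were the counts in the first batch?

Because Beta–binomial updating is additive in the counts, the combined data contributed (α_post−α_prior, β_post−β_prior) successes and failures.
Total across both batches: 26−5=21 makes, 38−9=29 misses.
Subtract the second batch: 21−17=4 makes and 29−6=23 misses.

4 makes and 23 misses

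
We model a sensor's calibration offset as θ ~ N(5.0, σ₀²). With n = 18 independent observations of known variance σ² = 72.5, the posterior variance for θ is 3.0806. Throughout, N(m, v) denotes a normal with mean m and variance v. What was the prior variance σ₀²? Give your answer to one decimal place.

σ₀² = 13.1

Posterior precision equals prior precision plus data precision: 1/σ_n² = 1/σ₀² + n/σ².
So 1/σ₀² = 1/3.0806 − 18/72.5 = 0.324612 − 0.248276 = 0.076336.
Hence σ₀² = 1/0.076336 ≈ 13.1.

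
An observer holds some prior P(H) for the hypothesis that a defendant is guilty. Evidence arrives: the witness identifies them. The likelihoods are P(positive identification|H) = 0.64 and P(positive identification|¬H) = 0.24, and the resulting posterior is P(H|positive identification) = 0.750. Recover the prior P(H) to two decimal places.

In odds form, posterior odds = prior odds × likelihood ratio, so prior odds = posterior odds ÷ LR.
Posterior odds = 0.750/(1−0.750) = 3.0000. LR = 0.64/0.24 = 2.6667.
Prior odds = 3.0000/2.6667 = 1.1250, so P(H) = 1.1250/(1+1.1250) ≈ 0.53.

P(H) = 0.53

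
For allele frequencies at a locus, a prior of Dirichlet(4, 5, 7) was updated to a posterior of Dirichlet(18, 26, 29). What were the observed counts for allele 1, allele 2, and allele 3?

counts (14, 21, 22)

For a Dirichlet(α) prior with multinomial counts c, the posterior is Dirichlet(α + c) componentwise.
Counts are posterior − prior componentwise: 18−4=14, 26−5=21, 29−7=22.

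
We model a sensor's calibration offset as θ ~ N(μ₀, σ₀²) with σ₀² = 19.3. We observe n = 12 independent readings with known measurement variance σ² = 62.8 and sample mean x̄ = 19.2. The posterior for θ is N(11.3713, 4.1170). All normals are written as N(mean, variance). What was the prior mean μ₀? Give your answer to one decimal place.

The posterior mean is a precision-weighted average: μ_n = (τ₀μ₀ + τ_data·x̄)/(τ₀+τ_data), with τ₀=1/σ₀² and τ_data=n/σ².
Here τ₀ = 1/19.3 = 0.051813 and τ_data = 12/62.8 = 0.191083, so τ_n = 0.242896.
Rearranging for μ₀: μ₀ = (μ_n·τ_n − τ_data·x̄)/τ₀ = (11.3713·0.242896 − 0.191083·19.2) / 0.051813 = -0.906750/0.051813 ≈ -17.5.

μ₀ = -17.5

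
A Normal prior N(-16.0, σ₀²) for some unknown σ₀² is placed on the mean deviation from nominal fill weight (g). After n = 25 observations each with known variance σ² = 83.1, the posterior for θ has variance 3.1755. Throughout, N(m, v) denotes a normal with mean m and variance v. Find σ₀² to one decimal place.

For the Normal–Normal model with known σ², precisions add: τ_n = τ₀ + n/σ².
So 1/σ₀² = 1/3.1755 − 25/83.1 = 0.314911 − 0.300842 = 0.014069.
Hence σ₀² = 1/0.014069 ≈ 71.1.

σ₀² = 71.1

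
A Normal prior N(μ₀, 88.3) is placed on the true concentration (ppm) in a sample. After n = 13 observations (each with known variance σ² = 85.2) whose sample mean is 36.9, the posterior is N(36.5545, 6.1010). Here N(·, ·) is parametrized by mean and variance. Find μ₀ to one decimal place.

With known observation variance, the Normal–Normal posterior has precision τ_n = τ₀ + n/σ² and mean μ_n = (τ₀μ₀ + (n/σ²)x̄)/τ_n.
Here τ₀ = 1/88.3 = 0.011325 and τ_data = 13/85.2 = 0.152582, so τ_n = 0.163907.
Rearranging for μ₀: μ₀ = (μ_n·τ_n − τ_data·x̄)/τ₀ = (36.5545·0.163907 − 0.152582·36.9) / 0.011325 = 0.361263/0.011325 ≈ 31.9.

μ₀ = 31.9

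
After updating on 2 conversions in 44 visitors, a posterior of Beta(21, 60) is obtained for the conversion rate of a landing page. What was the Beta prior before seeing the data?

Beta(19, 18)

A Beta(α, β) prior with s successes and f failures in binomial data gives a Beta(α+s, β+f) posterior.
Subtract the data counts: 21−2=19, 60−42=18.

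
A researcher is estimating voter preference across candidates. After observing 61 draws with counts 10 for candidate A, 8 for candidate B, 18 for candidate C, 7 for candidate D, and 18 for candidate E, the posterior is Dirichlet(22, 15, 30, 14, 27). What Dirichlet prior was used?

For a Dirichlet(α) prior with multinomial counts c, the posterior is Dirichlet(α + c) componentwise.
Subtract each count from the matching posterior parameter: 22−10=12, 15−8=7, 30−18=12, 14−7=7, 27−18=9.

Dirichlet(12, 7, 12, 7, 9)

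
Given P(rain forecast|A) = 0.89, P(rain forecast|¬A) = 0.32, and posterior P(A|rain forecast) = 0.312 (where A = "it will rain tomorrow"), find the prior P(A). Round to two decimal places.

P(A) = 0.14

In odds form, posterior odds = prior odds × likelihood ratio, so prior odds = posterior odds ÷ LR.
Posterior odds = 0.312/(1−0.312) = 0.4535. LR = 0.89/0.32 = 2.7812.
Prior odds = 0.4535/2.7812 = 0.1631, so P(A) = 0.1631/(1+0.1631) ≈ 0.14.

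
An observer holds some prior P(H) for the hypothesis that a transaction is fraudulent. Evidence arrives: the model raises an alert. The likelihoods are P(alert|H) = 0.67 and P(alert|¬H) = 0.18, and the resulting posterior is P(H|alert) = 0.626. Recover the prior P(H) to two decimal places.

P(H) = 0.31

In odds form, posterior odds = prior odds × likelihood ratio, so prior odds = posterior odds ÷ LR.
Posterior odds = 0.626/(1−0.626) = 1.6738. LR = 0.67/0.18 = 3.7222.
Prior odds = 1.6738/3.7222 = 0.4497, so P(H) = 0.4497/(1+0.4497) ≈ 0.31.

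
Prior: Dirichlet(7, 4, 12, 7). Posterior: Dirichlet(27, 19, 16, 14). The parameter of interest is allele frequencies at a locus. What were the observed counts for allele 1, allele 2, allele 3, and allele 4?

counts (20, 15, 4, 7)

For a Dirichlet(α) prior with multinomial counts c, the posterior is Dirichlet(α + c) componentwise.
Counts are posterior − prior componentwise: 27−7=20, 19−4=15, 16−12=4, 14−7=7.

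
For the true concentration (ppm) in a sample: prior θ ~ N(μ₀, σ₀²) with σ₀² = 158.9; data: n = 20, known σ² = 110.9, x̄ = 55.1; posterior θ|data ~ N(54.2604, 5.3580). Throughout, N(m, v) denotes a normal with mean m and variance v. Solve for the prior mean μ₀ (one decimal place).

μ₀ = 30.2

With known observation variance, the Normal–Normal posterior has precision τ_n = τ₀ + n/σ² and mean μ_n = (τ₀μ₀ + (n/σ²)x̄)/τ_n.
Here τ₀ = 1/158.9 = 0.006293 and τ_data = 20/110.9 = 0.180343, so τ_n = 0.186636.
Rearranging for μ₀: μ₀ = (μ_n·τ_n − τ_data·x̄)/τ₀ = (54.2604·0.186636 − 0.180343·55.1) / 0.006293 = 0.190045/0.006293 ≈ 30.2.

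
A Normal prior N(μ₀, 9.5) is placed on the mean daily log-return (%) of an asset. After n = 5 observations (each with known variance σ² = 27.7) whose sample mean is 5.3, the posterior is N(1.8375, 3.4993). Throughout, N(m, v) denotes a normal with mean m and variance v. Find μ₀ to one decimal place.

μ₀ = -4.1

The posterior mean is a precision-weighted average: μ_n = (τ₀μ₀ + τ_data·x̄)/(τ₀+τ_data), with τ₀=1/σ₀² and τ_data=n/σ².
Here τ₀ = 1/9.5 = 0.105263 and τ_data = 5/27.7 = 0.180505, so τ_n = 0.285768.
Rearranging for μ₀: μ₀ = (μ_n·τ_n − τ_data·x̄)/τ₀ = (1.8375·0.285768 − 0.180505·5.3) / 0.105263 = -0.431578/0.105263 ≈ -4.1.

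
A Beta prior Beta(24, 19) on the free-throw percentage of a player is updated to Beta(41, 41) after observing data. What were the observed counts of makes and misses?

Beta is conjugate to the binomial likelihood: posterior = Beta(α+s, β+f).
Match parameters: s=41−24=17, f=41−19=22.

17 makes and 22 misses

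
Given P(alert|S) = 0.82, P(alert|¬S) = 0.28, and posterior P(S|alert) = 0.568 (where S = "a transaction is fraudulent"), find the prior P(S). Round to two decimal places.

In odds form, posterior odds = prior odds × likelihood ratio, so prior odds = posterior odds ÷ LR.
Posterior odds = 0.568/(1−0.568) = 1.3148. LR = 0.82/0.28 = 2.9286.
Prior odds = 1.3148/2.9286 = 0.4490, so P(S) = 0.4490/(1+0.4490) ≈ 0.31.

P(S) = 0.31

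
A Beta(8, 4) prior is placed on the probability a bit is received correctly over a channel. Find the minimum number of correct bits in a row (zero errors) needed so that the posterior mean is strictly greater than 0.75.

k = 5

After k correct bits and 0 errors the posterior is Beta(8+k, 4), with mean (8+k)/(8+4+k).
Set (8+k)/(12+k) > 0.75 and solve: k > (0.75·12 − 8)/(1 − 0.75) = 4.000.
The smallest integer exceeding 4.000 is 5.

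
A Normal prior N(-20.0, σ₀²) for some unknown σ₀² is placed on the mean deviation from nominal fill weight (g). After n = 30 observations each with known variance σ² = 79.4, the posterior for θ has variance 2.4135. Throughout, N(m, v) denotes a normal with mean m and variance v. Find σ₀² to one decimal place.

σ₀² = 27.4

Posterior precision equals prior precision plus data precision: 1/σ_n² = 1/σ₀² + n/σ².
So 1/σ₀² = 1/2.4135 − 30/79.4 = 0.414336 − 0.377834 = 0.036502.
Hence σ₀² = 1/0.036502 ≈ 27.4.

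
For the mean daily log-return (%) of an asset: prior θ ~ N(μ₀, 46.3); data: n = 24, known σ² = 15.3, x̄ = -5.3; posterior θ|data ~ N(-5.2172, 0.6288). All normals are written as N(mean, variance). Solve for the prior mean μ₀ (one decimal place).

μ₀ = 0.8

The posterior mean is a precision-weighted average: μ_n = (τ₀μ₀ + τ_data·x̄)/(τ₀+τ_data), with τ₀=1/σ₀² and τ_data=n/σ².
Here τ₀ = 1/46.3 = 0.021598 and τ_data = 24/15.3 = 1.568627, so τ_n = 1.590225.
Rearranging for μ₀: μ₀ = (μ_n·τ_n − τ_data·x̄)/τ₀ = (-5.2172·1.590225 − 1.568627·-5.3) / 0.021598 = 0.017201/0.021598 ≈ 0.8.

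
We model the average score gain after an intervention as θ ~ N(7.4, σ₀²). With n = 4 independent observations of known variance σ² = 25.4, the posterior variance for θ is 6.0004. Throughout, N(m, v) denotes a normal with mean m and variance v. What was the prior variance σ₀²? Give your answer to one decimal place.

σ₀² = 109.0

Posterior precision equals prior precision plus data precision: 1/σ_n² = 1/σ₀² + n/σ².
So 1/σ₀² = 1/6.0004 − 4/25.4 = 0.166656 − 0.157480 = 0.009176.
Hence σ₀² = 1/0.009176 ≈ 109.0.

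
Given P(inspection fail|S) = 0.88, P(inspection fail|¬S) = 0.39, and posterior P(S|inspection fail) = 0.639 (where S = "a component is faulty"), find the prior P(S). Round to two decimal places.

In odds form, posterior odds = prior odds × likelihood ratio, so prior odds = posterior odds ÷ LR.
Posterior odds = 0.639/(1−0.639) = 1.7701. LR = 0.88/0.39 = 2.2564.
Prior odds = 1.7701/2.2564 = 0.7845, so P(S) = 0.7845/(1+0.7845) ≈ 0.44.

P(S) = 0.44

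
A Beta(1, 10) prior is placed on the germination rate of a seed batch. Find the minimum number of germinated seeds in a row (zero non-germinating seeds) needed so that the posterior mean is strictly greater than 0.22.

k = 2

After k germinated seeds and 0 non-germinating seeds the posterior is Beta(1+k, 10), with mean (1+k)/(1+10+k).
Set (1+k)/(11+k) > 0.22 and solve: k > (0.22·11 − 1)/(1 − 0.22) = 1.821.
The smallest integer exceeding 1.821 is 2, and checking k=2: (3)/(13) = 0.2308 > 0.22.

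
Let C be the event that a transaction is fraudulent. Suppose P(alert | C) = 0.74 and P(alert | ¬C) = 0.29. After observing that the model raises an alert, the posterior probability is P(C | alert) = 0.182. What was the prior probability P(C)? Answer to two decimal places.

In odds form, posterior odds = prior odds × likelihood ratio, so prior odds = posterior odds ÷ LR.
Posterior odds = 0.182/(1−0.182) = 0.2225. LR = 0.74/0.29 = 2.5517.
Prior odds = 0.2225/2.5517 = 0.0872, so P(C) = 0.0872/(1+0.0872) ≈ 0.08.

P(C) = 0.08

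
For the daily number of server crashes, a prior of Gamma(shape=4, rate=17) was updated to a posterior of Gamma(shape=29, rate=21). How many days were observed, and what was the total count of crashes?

Gamma–Poisson conjugacy: posterior shape = α + Σxᵢ, posterior rate = β + n.
Matching: Σxᵢ = 29 − 4 = 25 and n = 21 − 17 = 4.

n = 4 days with total 25 crashes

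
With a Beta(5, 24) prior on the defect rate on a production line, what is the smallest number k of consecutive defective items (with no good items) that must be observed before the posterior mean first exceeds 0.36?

After k defective items and 0 good items the posterior is Beta(5+k, 24), with mean (5+k)/(5+24+k).
Set (5+k)/(29+k) > 0.36 and solve: k > (0.36·29 − 5)/(1 − 0.36) = 8.500.
The smallest integer exceeding 8.500 is 9.

k = 9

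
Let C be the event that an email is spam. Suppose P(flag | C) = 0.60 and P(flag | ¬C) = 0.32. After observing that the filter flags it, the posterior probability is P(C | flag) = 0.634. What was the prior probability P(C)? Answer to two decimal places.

In odds form, posterior odds = prior odds × likelihood ratio, so prior odds = posterior odds ÷ LR.
Posterior odds = 0.634/(1−0.634) = 1.7322. LR = 0.60/0.32 = 1.8750.
Prior odds = 1.7322/1.8750 = 0.9238, so P(C) = 0.9238/(1+0.9238) ≈ 0.48.

P(C) = 0.48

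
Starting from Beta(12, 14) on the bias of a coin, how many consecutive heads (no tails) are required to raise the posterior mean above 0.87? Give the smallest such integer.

k = 82

After k heads and 0 tails the posterior is Beta(12+k, 14), with mean (12+k)/(12+14+k).
Set (12+k)/(26+k) > 0.87 and solve: k > (0.87·26 − 12)/(1 − 0.87) = 81.692.
The smallest integer exceeding 81.692 is 82, and checking k=82: (94)/(108) = 0.8704 > 0.87.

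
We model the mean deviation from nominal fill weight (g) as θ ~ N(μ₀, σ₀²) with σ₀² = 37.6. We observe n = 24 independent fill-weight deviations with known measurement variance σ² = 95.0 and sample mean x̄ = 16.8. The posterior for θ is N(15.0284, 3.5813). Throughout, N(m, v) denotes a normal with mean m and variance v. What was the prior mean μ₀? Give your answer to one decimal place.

The posterior mean is a precision-weighted average: μ_n = (τ₀μ₀ + τ_data·x̄)/(τ₀+τ_data), with τ₀=1/σ₀² and τ_data=n/σ².
Here τ₀ = 1/37.6 = 0.026596 and τ_data = 24/95.0 = 0.252632, so τ_n = 0.279228.
Rearranging for μ₀: μ₀ = (μ_n·τ_n − τ_data·x̄)/τ₀ = (15.0284·0.279228 − 0.252632·16.8) / 0.026596 = -0.047868/0.026596 ≈ -1.8.

μ₀ = -1.8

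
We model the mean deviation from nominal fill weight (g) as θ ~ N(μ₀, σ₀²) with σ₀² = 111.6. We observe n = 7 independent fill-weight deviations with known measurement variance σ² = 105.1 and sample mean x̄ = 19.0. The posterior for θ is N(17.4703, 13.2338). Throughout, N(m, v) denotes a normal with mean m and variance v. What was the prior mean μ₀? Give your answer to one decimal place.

The posterior mean is a precision-weighted average: μ_n = (τ₀μ₀ + τ_data·x̄)/(τ₀+τ_data), with τ₀=1/σ₀² and τ_data=n/σ².
Here τ₀ = 1/111.6 = 0.008961 and τ_data = 7/105.1 = 0.066603, so τ_n = 0.075564.
Rearranging for μ₀: μ₀ = (μ_n·τ_n − τ_data·x̄)/τ₀ = (17.4703·0.075564 − 0.066603·19.0) / 0.008961 = 0.054669/0.008961 ≈ 6.1.

μ₀ = 6.1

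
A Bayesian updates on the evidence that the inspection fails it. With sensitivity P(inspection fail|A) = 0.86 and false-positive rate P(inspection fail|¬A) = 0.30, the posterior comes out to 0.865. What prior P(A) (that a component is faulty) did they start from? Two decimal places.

P(A) = 0.69

Bayes' rule in odds form gives O(A|E) = O(A)·[P(E|A)/P(E|¬A)], hence O(A) = O(A|E)/LR.
Posterior odds = 0.865/(1−0.865) = 6.4074. LR = 0.86/0.30 = 2.8667.
Prior odds = 6.4074/2.8667 = 2.2351, so P(A) = 2.2351/(1+2.2351) ≈ 0.69.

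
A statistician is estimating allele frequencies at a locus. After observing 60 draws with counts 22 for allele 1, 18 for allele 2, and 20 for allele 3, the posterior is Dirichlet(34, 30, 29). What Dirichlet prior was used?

Dirichlet(12, 12, 9)

For a Dirichlet(α) prior with multinomial counts c, the posterior is Dirichlet(α + c) componentwise.
Subtract each count from the matching posterior parameter: 34−22=12, 30−18=12, 29−20=9.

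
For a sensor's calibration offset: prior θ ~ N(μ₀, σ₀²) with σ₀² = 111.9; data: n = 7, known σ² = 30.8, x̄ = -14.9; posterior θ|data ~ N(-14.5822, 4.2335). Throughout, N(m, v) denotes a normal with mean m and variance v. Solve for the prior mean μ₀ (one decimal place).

μ₀ = -6.5

With known observation variance, the Normal–Normal posterior has precision τ_n = τ₀ + n/σ² and mean μ_n = (τ₀μ₀ + (n/σ²)x̄)/τ_n.
Here τ₀ = 1/111.9 = 0.008937 and τ_data = 7/30.8 = 0.227273, so τ_n = 0.236210.
Rearranging for μ₀: μ₀ = (μ_n·τ_n − τ_data·x̄)/τ₀ = (-14.5822·0.236210 − 0.227273·-14.9) / 0.008937 = -0.058094/0.008937 ≈ -6.5.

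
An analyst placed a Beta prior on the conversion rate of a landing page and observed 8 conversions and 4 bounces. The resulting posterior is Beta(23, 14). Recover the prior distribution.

A Beta(α, β) prior with s successes and f failures in binomial data gives a Beta(α+s, β+f) posterior.
So α = 23 − 8 = 15 and β = 14 − 4 = 10.

Beta(15, 10)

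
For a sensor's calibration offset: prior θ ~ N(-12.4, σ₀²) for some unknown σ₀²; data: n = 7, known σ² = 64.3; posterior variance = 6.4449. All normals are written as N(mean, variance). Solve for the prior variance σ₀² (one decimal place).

σ₀² = 21.6

Posterior precision equals prior precision plus data precision: 1/σ_n² = 1/σ₀² + n/σ².
So 1/σ₀² = 1/6.4449 − 7/64.3 = 0.155161 − 0.108865 = 0.046296.
Hence σ₀² = 1/0.046296 ≈ 21.6.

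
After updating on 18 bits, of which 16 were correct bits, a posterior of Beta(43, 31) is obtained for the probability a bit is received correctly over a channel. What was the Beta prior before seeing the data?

A Beta(α, β) prior with s successes and f failures in binomial data gives a Beta(α+s, β+f) posterior.
So α = 43 − 16 = 27 and β = 31 − 2 = 29.

Beta(27, 29)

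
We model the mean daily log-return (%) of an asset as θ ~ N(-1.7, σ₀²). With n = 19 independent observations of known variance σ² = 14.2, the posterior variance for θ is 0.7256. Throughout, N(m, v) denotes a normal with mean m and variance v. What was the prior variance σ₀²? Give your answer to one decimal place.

σ₀² = 24.9

Posterior precision equals prior precision plus data precision: 1/σ_n² = 1/σ₀² + n/σ².
So 1/σ₀² = 1/0.7256 − 19/14.2 = 1.378170 − 1.338028 = 0.040142.
Hence σ₀² = 1/0.040142 ≈ 24.9.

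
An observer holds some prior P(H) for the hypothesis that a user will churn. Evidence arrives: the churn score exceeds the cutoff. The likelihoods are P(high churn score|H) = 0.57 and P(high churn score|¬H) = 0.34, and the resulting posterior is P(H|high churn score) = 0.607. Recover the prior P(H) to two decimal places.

P(H) = 0.48

In odds form, posterior odds = prior odds × likelihood ratio, so prior odds = posterior odds ÷ LR.
Posterior odds = 0.607/(1−0.607) = 1.5445. LR = 0.57/0.34 = 1.6765.
Prior odds = 1.5445/1.6765 = 0.9213, so P(H) = 0.9213/(1+0.9213) ≈ 0.48.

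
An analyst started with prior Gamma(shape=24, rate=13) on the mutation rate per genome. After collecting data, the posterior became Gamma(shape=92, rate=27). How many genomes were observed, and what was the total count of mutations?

Gamma–Poisson conjugacy: posterior shape = α + Σxᵢ, posterior rate = β + n.
Matching: Σxᵢ = 92 − 24 = 68 and n = 27 − 13 = 14.

n = 14 genomes with total 68 mutations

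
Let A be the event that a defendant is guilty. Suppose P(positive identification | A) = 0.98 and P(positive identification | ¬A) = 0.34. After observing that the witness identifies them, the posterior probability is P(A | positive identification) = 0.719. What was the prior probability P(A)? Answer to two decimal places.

Bayes' rule in odds form gives O(A|E) = O(A)·[P(E|A)/P(E|¬A)], hence O(A) = O(A|E)/LR.
Posterior odds = 0.719/(1−0.719) = 2.5587. LR = 0.98/0.34 = 2.8824.
Prior odds = 2.5587/2.8824 = 0.8877, so P(A) = 0.8877/(1+0.8877) ≈ 0.47.

P(A) = 0.47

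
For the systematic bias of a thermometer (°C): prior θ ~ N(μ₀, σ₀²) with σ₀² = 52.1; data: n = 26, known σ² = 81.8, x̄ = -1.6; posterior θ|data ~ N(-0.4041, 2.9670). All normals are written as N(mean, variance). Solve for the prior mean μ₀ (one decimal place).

The posterior mean is a precision-weighted average: μ_n = (τ₀μ₀ + τ_data·x̄)/(τ₀+τ_data), with τ₀=1/σ₀² and τ_data=n/σ².
Here τ₀ = 1/52.1 = 0.019194 and τ_data = 26/81.8 = 0.317848, so τ_n = 0.337042.
Rearranging for μ₀: μ₀ = (μ_n·τ_n − τ_data·x̄)/τ₀ = (-0.4041·0.337042 − 0.317848·-1.6) / 0.019194 = 0.372358/0.019194 ≈ 19.4.

μ₀ = 19.4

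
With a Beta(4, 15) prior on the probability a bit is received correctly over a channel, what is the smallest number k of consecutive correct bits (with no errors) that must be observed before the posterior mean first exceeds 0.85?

After k correct bits and 0 errors the posterior is Beta(4+k, 15), with mean (4+k)/(4+15+k).
Set (4+k)/(19+k) > 0.85 and solve: k > (0.85·19 − 4)/(1 − 0.85) = 81.000.
The smallest integer exceeding 81.000 is 82.

k = 82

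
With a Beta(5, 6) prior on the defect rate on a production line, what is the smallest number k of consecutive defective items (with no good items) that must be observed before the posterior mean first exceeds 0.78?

k = 17

After k defective items and 0 good items the posterior is Beta(5+k, 6), with mean (5+k)/(5+6+k).
Set (5+k)/(11+k) > 0.78 and solve: k > (0.78·11 − 5)/(1 − 0.78) = 16.273.
The smallest integer exceeding 16.273 is 17, and checking k=17: (22)/(28) = 0.7857 > 0.78.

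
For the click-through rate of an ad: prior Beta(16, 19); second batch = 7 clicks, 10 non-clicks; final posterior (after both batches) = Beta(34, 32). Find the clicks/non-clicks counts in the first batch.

Sequential conjugate updates are equivalent to a single update on the pooled data, so total successes = posterior α − prior α and total failures = posterior β − prior β.
Total across both batches: 34−16=18 clicks, 32−19=13 non-clicks.
Subtract the second batch: 18−7=11 clicks and 13−10=3 non-clicks.

11 clicks and 3 non-clicks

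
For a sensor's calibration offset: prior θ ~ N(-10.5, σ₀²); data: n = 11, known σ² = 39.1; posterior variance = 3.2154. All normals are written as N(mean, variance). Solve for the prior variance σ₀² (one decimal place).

For the Normal–Normal model with known σ², precisions add: τ_n = τ₀ + n/σ².
So 1/σ₀² = 1/3.2154 − 11/39.1 = 0.311003 − 0.281330 = 0.029673.
Hence σ₀² = 1/0.029673 ≈ 33.7.

σ₀² = 33.7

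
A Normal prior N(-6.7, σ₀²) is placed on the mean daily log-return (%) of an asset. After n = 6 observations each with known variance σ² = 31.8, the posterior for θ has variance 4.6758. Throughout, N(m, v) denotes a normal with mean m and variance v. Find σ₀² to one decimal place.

σ₀² = 39.7

Posterior precision equals prior precision plus data precision: 1/σ_n² = 1/σ₀² + n/σ².
So 1/σ₀² = 1/4.6758 − 6/31.8 = 0.213867 − 0.188679 = 0.025188.
Hence σ₀² = 1/0.025188 ≈ 39.7.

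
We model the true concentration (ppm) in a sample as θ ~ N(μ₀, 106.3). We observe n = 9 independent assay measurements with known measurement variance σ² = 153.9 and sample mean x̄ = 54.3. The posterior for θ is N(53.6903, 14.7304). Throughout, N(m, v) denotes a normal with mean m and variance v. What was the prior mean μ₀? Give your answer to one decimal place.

With known observation variance, the Normal–Normal posterior has precision τ_n = τ₀ + n/σ² and mean μ_n = (τ₀μ₀ + (n/σ²)x̄)/τ_n.
Here τ₀ = 1/106.3 = 0.009407 and τ_data = 9/153.9 = 0.058480, so τ_n = 0.067887.
Rearranging for μ₀: μ₀ = (μ_n·τ_n − τ_data·x̄)/τ₀ = (53.6903·0.067887 − 0.058480·54.3) / 0.009407 = 0.469409/0.009407 ≈ 49.9.

μ₀ = 49.9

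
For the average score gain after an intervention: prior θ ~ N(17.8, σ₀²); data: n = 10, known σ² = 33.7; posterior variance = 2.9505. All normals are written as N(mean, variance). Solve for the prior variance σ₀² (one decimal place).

For the Normal–Normal model with known σ², precisions add: τ_n = τ₀ + n/σ².
So 1/σ₀² = 1/2.9505 − 10/33.7 = 0.338926 − 0.296736 = 0.042190.
Hence σ₀² = 1/0.042190 ≈ 23.7.

σ₀² = 23.7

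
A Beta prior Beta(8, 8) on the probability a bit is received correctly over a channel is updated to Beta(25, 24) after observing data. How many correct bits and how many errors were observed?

Beta is conjugate to the binomial likelihood: posterior = Beta(α+s, β+f).
Match parameters: s=25−8=17, f=24−8=16.

17 correct bits and 16 errors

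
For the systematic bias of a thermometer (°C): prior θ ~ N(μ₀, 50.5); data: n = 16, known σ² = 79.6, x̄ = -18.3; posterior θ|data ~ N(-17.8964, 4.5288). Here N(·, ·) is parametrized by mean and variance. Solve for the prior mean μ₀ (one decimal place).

The posterior mean is a precision-weighted average: μ_n = (τ₀μ₀ + τ_data·x̄)/(τ₀+τ_data), with τ₀=1/σ₀² and τ_data=n/σ².
Here τ₀ = 1/50.5 = 0.019802 and τ_data = 16/79.6 = 0.201005, so τ_n = 0.220807.
Rearranging for μ₀: μ₀ = (μ_n·τ_n − τ_data·x̄)/τ₀ = (-17.8964·0.220807 − 0.201005·-18.3) / 0.019802 = -0.273259/0.019802 ≈ -13.8.

μ₀ = -13.8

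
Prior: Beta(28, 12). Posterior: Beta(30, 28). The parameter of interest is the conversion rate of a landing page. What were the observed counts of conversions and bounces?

2 conversions and 16 bounces

Under Beta–binomial conjugacy the posterior parameters are (a+s, b+f).
So s = 30 − 28 = 2 and f = 28 − 12 = 16.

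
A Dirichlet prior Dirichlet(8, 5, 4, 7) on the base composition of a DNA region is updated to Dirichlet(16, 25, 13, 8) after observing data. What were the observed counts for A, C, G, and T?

counts (8, 20, 9, 1)

For a Dirichlet(α) prior with multinomial counts c, the posterior is Dirichlet(α + c) componentwise.
Counts are posterior − prior componentwise: 16−8=8, 25−5=20, 13−4=9, 8−7=1.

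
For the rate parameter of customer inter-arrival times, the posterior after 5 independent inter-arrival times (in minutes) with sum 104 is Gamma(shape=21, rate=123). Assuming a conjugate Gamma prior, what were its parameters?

Gamma(shape=16, rate=19)

For an exponential likelihood with a Gamma(α, β) prior on the rate, n observations with total T give posterior Gamma(α+n, β+T).
So α = 21 − 5 = 16 and β = 123 − 104 = 19.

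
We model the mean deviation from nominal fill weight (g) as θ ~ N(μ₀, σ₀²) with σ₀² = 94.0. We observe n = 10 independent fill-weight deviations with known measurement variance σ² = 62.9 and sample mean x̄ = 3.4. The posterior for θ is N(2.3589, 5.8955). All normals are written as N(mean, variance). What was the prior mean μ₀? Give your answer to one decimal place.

The posterior mean is a precision-weighted average: μ_n = (τ₀μ₀ + τ_data·x̄)/(τ₀+τ_data), with τ₀=1/σ₀² and τ_data=n/σ².
Here τ₀ = 1/94.0 = 0.010638 and τ_data = 10/62.9 = 0.158983, so τ_n = 0.169621.
Rearranging for μ₀: μ₀ = (μ_n·τ_n − τ_data·x̄)/τ₀ = (2.3589·0.169621 − 0.158983·3.4) / 0.010638 = -0.140423/0.010638 ≈ -13.2.

μ₀ = -13.2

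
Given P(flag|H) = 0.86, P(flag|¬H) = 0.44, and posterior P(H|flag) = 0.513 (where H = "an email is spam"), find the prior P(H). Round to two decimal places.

P(H) = 0.35

In odds form, posterior odds = prior odds × likelihood ratio, so prior odds = posterior odds ÷ LR.
Posterior odds = 0.513/(1−0.513) = 1.0534. LR = 0.86/0.44 = 1.9545.
Prior odds = 1.0534/1.9545 = 0.5390, so P(H) = 0.5390/(1+0.5390) ≈ 0.35.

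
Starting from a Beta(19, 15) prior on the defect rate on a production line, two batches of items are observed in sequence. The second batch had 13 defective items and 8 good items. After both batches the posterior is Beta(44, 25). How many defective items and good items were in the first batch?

Because Beta–binomial updating is additive in the counts, the combined data contributed (α_post−α_prior, β_post−β_prior) successes and failures.
Total across both batches: 44−19=25 defective items, 25−15=10 good items.
Subtract the second batch: 25−13=12 defective items and 10−8=2 good items.

12 defective items and 2 good items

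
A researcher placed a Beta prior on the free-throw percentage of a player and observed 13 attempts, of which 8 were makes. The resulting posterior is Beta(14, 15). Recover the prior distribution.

Beta(6, 10)

Beta is conjugate to the binomial likelihood: posterior = Beta(α+s, β+f).
So α = 14 − 8 = 6 and β = 15 − 5 = 10.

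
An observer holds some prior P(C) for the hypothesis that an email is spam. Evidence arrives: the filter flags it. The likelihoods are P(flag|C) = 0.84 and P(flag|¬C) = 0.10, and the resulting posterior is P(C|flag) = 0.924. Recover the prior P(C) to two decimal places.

Bayes' rule in odds form gives O(C|E) = O(C)·[P(E|C)/P(E|¬C)], hence O(C) = O(C|E)/LR.
Posterior odds = 0.924/(1−0.924) = 12.1579. LR = 0.84/0.10 = 8.4000.
Prior odds = 12.1579/8.4000 = 1.4474, so P(C) = 1.4474/(1+1.4474) ≈ 0.59.

P(C) = 0.59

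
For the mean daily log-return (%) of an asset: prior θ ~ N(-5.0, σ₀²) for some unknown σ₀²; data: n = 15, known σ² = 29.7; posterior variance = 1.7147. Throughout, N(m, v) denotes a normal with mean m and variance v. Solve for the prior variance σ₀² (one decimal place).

For the Normal–Normal model with known σ², precisions add: τ_n = τ₀ + n/σ².
So 1/σ₀² = 1/1.7147 − 15/29.7 = 0.583192 − 0.505051 = 0.078141.
Hence σ₀² = 1/0.078141 ≈ 12.8.

σ₀² = 12.8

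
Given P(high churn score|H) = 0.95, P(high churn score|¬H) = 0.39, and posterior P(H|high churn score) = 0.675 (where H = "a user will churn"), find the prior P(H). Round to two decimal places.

In odds form, posterior odds = prior odds × likelihood ratio, so prior odds = posterior odds ÷ LR.
Posterior odds = 0.675/(1−0.675) = 2.0769. LR = 0.95/0.39 = 2.4359.
Prior odds = 2.0769/2.4359 = 0.8526, so P(H) = 0.8526/(1+0.8526) ≈ 0.46.

P(H) = 0.46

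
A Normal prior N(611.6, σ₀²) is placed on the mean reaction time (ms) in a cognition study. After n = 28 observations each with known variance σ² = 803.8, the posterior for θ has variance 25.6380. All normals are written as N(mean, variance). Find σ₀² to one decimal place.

σ₀² = 239.8

Posterior precision equals prior precision plus data precision: 1/σ_n² = 1/σ₀² + n/σ².
So 1/σ₀² = 1/25.6380 − 28/803.8 = 0.039005 − 0.034835 = 0.004170.
Hence σ₀² = 1/0.004170 ≈ 239.8.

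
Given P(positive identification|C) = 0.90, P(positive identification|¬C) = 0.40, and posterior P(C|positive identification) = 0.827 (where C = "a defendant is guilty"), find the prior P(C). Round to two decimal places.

Bayes' rule in odds form gives O(C|E) = O(C)·[P(E|C)/P(E|¬C)], hence O(C) = O(C|E)/LR.
Posterior odds = 0.827/(1−0.827) = 4.7803. LR = 0.90/0.40 = 2.2500.
Prior odds = 4.7803/2.2500 = 2.1246, so P(C) = 2.1246/(1+2.1246) ≈ 0.68.

P(C) = 0.68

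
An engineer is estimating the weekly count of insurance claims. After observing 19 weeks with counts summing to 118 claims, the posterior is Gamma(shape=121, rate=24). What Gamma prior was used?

Gamma(shape=3, rate=5)

A Gamma(α, β) prior (rate parametrization) on a Poisson rate with n observations summing to S gives posterior Gamma(α+S, β+n).
So α = 121 − 118 = 3 and β = 24 − 19 = 5.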